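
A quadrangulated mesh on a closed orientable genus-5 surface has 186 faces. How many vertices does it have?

178

χ = 2 − 2·5 = -8, and every face is a square so 4F = 2E.
E = 4·186/2 = 372. Then V = -8 + E − F = -8 + 372 − 186 = 178.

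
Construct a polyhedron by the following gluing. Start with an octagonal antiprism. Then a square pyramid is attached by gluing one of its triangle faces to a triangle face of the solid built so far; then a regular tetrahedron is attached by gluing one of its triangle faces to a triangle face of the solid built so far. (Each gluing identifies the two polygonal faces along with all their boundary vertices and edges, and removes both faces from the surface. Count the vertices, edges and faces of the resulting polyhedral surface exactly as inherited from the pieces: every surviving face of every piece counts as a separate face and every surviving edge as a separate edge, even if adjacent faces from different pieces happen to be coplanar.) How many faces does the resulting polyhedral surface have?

An octagonal antiprism: V=16, E=32, F=18.
Attach a square pyramid (V=5, E=8, F=5) along a 3-gon: merge 3 vertices and 3 edges, delete both glued faces → V=18, E=37, F=21.
Attach a regular tetrahedron (V=4, E=6, F=4) along a 3-gon: merge 3 vertices and 3 edges, delete both glued faces → V=19, E=40, F=23.
Check: V − E + F = 19 − 40 + 23 = 2.

23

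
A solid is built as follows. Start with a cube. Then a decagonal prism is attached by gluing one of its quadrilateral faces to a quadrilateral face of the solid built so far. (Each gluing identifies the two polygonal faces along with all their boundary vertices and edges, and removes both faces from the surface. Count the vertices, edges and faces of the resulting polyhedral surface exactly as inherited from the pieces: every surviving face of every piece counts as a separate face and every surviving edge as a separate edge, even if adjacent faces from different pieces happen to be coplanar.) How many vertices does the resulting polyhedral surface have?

24

A cube: V=8, E=12, F=6.
Attach a decagonal prism (V=20, E=30, F=12) along a 4-gon: merge 4 vertices and 4 edges, delete both glued faces → V=24, E=38, F=16.
Check: V − E + F = 24 − 38 + 16 = 2.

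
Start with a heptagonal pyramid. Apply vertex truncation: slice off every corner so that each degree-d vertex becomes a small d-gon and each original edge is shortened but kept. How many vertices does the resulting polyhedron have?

28

The base solid has V = 8, E = 14, F = 8.
Truncation replaces each original edge-end by a new vertex, so V′ = 2E = 28.
Each original edge survives, and each old vertex of degree d contributes d new edges; summing degrees gives Σd = 2E, so E′ = E + 2E = 3E = 42.
Each original face survives and each original vertex becomes one new face: F′ = F + V = 16.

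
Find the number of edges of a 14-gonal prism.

42

A prism on an n-gon has two n-gon bases and n rectangular sides: V = 2·14 = 28, E = 3·14 = 42, F = 14 + 2 = 16.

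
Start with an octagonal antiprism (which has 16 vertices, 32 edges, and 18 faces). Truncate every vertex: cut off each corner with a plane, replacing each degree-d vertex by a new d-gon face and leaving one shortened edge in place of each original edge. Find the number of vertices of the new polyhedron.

Truncation replaces each original edge-end by a new vertex, so V′ = 2E = 64.
Each original edge survives, and each old vertex of degree d contributes d new edges; summing degrees gives Σd = 2E, so E′ = E + 2E = 3E = 96.
Each original face survives and each original vertex becomes one new face: F′ = F + V = 34.

64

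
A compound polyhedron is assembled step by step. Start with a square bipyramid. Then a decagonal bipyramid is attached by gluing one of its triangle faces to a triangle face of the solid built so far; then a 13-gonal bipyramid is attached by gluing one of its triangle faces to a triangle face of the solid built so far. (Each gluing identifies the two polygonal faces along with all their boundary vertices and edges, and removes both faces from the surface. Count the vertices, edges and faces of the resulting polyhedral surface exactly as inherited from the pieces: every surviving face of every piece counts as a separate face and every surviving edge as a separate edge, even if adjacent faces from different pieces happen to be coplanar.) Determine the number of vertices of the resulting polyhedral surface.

A square bipyramid: V=6, E=12, F=8.
Attach a decagonal bipyramid (V=12, E=30, F=20) along a 3-gon: merge 3 vertices and 3 edges, delete both glued faces → V=15, E=39, F=26.
Attach a 13-gonal bipyramid (V=15, E=39, F=26) along a 3-gon: merge 3 vertices and 3 edges, delete both glued faces → V=27, E=75, F=50.
Check: V − E + F = 27 − 75 + 50 = 2.

27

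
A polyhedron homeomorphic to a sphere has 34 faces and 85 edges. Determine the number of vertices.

Here V − E + F = 2.
V = 2 + E − F = 2 + 85 − 34 = 53.

53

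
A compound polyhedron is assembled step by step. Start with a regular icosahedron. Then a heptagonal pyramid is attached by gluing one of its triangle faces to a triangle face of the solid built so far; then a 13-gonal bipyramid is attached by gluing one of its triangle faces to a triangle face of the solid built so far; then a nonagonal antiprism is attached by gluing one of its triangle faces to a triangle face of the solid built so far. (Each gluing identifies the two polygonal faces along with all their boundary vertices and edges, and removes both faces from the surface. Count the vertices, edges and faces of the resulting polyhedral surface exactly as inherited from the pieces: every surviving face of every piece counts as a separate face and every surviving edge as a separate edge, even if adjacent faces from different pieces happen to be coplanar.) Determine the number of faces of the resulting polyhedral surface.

A regular icosahedron: V=12, E=30, F=20.
Attach a heptagonal pyramid (V=8, E=14, F=8) along a 3-gon: merge 3 vertices and 3 edges, delete both glued faces → V=17, E=41, F=26.
Attach a 13-gonal bipyramid (V=15, E=39, F=26) along a 3-gon: merge 3 vertices and 3 edges, delete both glued faces → V=29, E=77, F=50.
Attach a nonagonal antiprism (V=18, E=36, F=20) along a 3-gon: merge 3 vertices and 3 edges, delete both glued faces → V=44, E=110, F=68.
Check: V − E + F = 44 − 110 + 68 = 2.

68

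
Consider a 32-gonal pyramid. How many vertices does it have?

33

A pyramid on an n-gon base has one n-gon and n triangles: V = 32 + 1 = 33, E = 2·32 = 64, F = 32 + 1 = 33.
Check: V − E + F = 33 − 64 + 33 = 2.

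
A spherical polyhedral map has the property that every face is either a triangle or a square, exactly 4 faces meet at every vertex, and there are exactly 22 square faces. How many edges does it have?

56

Let x be the number of triangles; then F = 22 + x.
Edge–face incidences: 2E = 4·22 + 3·x = 88 + 3x.
Every vertex has degree 4, so 4V = 2E.
Euler: V − E + F = 2 ⇒ (2E)/4 − E + (22 + x) = 2.
Multiply by 8: 2·(2E) − 4·(2E) + 8·(22 + x) = 16, i.e. 176 + 8x − 2·(88 + 3x) = 16.
Collecting terms: 2x = 16, so x = 8.
Then 2E = 88 + 3·8 = 112, so E = 56, V = 2E/4 = 28, F = 22 + 8 = 30.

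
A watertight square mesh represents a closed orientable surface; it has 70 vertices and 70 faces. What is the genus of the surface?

1

Every face is a square, so 2E = 4·70 = 280, giving E = 140.
χ = V − E + F = 70 − 140 + 70 = 0.
For a closed orientable surface χ = 2 − 2g, so g = (2 − (0))/2 = 1.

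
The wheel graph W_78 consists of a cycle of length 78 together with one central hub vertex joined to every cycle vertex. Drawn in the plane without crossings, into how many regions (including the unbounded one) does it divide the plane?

W_78 has V = 78 + 1 = 79 vertices and E = 2·78 = 156 edges.
By Euler's formula F = 2 − V + E = 2 − 79 + 156 = 79.

79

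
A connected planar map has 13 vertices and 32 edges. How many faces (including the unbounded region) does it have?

Euler's formula for a connected plane graph: V − E + F = 2, so F = 2 − 13 + 32 = 21.

21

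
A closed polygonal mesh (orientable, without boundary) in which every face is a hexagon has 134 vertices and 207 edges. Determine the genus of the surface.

3

Every face is a hexagon and each edge borders two faces, so 6F = 2·207, giving F = 69.
χ = V − E + F = 134 − 207 + 69 = -4.
For a closed orientable surface χ = 2 − 2g, so g = (2 − (-4))/2 = 3.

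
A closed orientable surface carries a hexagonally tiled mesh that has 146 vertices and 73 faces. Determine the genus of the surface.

1

Every face is a hexagon, so 2E = 6·73 = 438, giving E = 219.
χ = V − E + F = 146 − 219 + 73 = 0.
For a closed orientable surface χ = 2 − 2g, so g = (2 − (0))/2 = 1.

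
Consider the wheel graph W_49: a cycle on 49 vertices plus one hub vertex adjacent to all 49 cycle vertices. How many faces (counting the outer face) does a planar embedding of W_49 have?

W_49 has V = 49 + 1 = 50 vertices and E = 2·49 = 98 edges.
By Euler's formula F = 2 − V + E = 2 − 50 + 98 = 50.

50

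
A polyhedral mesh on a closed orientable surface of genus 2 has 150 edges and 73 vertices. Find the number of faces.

For a closed orientable surface of genus 2, χ = 2 − 2·2 = -2.
F = -2 − V + E = -2 − 73 + 150 = 75.

75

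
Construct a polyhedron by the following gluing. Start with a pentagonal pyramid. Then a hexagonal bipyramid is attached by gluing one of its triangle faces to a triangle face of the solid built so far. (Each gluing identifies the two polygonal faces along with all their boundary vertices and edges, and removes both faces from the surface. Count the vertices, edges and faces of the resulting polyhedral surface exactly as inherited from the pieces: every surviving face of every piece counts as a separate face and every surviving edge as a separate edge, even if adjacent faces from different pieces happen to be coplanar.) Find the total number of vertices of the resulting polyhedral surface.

11

A pentagonal pyramid: V=6, E=10, F=6.
Attach a hexagonal bipyramid (V=8, E=18, F=12) along a 3-gon: merge 3 vertices and 3 edges, delete both glued faces → V=11, E=25, F=16.
Check: V − E + F = 11 − 25 + 16 = 2.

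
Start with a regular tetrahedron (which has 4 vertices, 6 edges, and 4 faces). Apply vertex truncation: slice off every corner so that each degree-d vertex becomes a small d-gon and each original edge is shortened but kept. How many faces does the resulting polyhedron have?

8

Truncation replaces each original edge-end by a new vertex, so V′ = 2E = 12.
Each original edge survives, and each old vertex of degree d contributes d new edges; summing degrees gives Σd = 2E, so E′ = E + 2E = 3E = 18.
Each original face survives and each original vertex becomes one new face: F′ = F + V = 8.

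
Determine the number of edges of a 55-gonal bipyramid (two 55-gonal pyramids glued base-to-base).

A bipyramid over an n-gon has 2n triangular faces and n + 2 vertices: V = 55 + 2 = 57, E = 3·55 = 165, F = 2·55 = 110.

165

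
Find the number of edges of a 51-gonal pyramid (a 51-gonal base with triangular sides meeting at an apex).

102

A pyramid on an n-gon base has one n-gon and n triangles: V = 51 + 1 = 52, E = 2·51 = 102, F = 51 + 1 = 52.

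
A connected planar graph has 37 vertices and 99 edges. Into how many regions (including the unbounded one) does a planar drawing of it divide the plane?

Euler's formula for a connected plane graph: V − E + F = 2, so F = 2 − 37 + 99 = 64.

64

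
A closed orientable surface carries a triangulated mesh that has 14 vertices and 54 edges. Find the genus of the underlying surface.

3

Every face is a triangle and each edge borders two faces, so 3F = 2·54, giving F = 36.
χ = V − E + F = 14 − 54 + 36 = -4.
For a closed orientable surface χ = 2 − 2g, so g = (2 − (-4))/2 = 3.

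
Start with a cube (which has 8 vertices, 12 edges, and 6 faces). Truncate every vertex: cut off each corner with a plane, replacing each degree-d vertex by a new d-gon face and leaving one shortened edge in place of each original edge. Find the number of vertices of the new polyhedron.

Truncation replaces each original edge-end by a new vertex, so V′ = 2E = 24.
Each original edge survives, and each old vertex of degree d contributes d new edges; summing degrees gives Σd = 2E, so E′ = E + 2E = 3E = 36.
Each original face survives and each original vertex becomes one new face: F′ = F + V = 14.

24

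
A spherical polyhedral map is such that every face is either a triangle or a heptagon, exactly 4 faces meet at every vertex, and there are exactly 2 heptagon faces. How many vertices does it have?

Let x be the number of triangles; then F = 2 + x.
Edge–face incidences: 2E = 7·2 + 3·x = 14 + 3x.
Every vertex has degree 4, so 4V = 2E.
Euler: V − E + F = 2 ⇒ (2E)/4 − E + (2 + x) = 2.
Multiply by 8: 2·(2E) − 4·(2E) + 8·(2 + x) = 16, i.e. 16 + 8x − 2·(14 + 3x) = 16.
Collecting terms: 2x − 12 = 16, so 2x = 28, so x = 14.
Then 2E = 14 + 3·14 = 56, so E = 28, V = 2E/4 = 14, F = 2 + 14 = 16.

14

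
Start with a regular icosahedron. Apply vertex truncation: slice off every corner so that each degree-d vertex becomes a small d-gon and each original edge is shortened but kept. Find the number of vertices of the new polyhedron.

60

The base solid has V = 12, E = 30, F = 20.
Truncation replaces each original edge-end by a new vertex, so V′ = 2E = 60.
Each original edge survives, and each old vertex of degree d contributes d new edges; summing degrees gives Σd = 2E, so E′ = E + 2E = 3E = 90.
Each original face survives and each original vertex becomes one new face: F′ = F + V = 32.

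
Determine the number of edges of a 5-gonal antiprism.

An antiprism on an n-gon has two n-gon caps and 2n triangles: V = 2·5 = 10, E = 4·5 = 20, F = 2·5 + 2 = 12.

20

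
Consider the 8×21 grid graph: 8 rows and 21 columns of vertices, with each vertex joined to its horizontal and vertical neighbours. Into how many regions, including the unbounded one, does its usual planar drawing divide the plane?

The grid has V = 8·21 = 168 vertices and E = 8·20 + 21·7 = 307 edges.
F = 2 − V + E = 2 − 168 + 307 = 141.

141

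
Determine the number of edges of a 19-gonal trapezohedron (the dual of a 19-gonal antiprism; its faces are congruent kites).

The n-trapezohedron (dual of the n-antiprism) has V = 2·19 + 2 = 40, E = 4·19 = 76, F = 2·19 = 38.

76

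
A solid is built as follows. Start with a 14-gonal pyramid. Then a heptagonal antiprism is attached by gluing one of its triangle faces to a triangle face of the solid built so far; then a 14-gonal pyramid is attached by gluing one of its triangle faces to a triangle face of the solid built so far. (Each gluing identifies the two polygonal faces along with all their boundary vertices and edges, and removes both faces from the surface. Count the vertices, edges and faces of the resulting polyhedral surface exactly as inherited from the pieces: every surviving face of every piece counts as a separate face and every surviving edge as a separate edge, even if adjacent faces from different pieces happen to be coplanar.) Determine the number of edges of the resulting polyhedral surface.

78

A 14-gonal pyramid: V=15, E=28, F=15.
Attach a heptagonal antiprism (V=14, E=28, F=16) along a 3-gon: merge 3 vertices and 3 edges, delete both glued faces → V=26, E=53, F=29.
Attach a 14-gonal pyramid (V=15, E=28, F=15) along a 3-gon: merge 3 vertices and 3 edges, delete both glued faces → V=38, E=78, F=42.
Check: V − E + F = 38 − 78 + 42 = 2.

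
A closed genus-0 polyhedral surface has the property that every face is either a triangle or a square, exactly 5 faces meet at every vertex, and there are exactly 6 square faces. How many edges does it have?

60

Let x be the number of triangles; then F = 6 + x.
Edge–face incidences: 2E = 4·6 + 3·x = 24 + 3x.
Every vertex has degree 5, so 5V = 2E.
Euler: V − E + F = 2 ⇒ (2E)/5 − E + (6 + x) = 2.
Multiply by 10: 2·(2E) − 5·(2E) + 10·(6 + x) = 20, i.e. 60 + 10x − 3·(24 + 3x) = 20.
Collecting terms: x − 12 = 20, so x = 32.
Then 2E = 24 + 3·32 = 120, so E = 60, V = 2E/5 = 24, F = 6 + 32 = 38.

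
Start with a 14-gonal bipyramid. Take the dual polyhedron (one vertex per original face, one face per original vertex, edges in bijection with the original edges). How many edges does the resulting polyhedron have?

42

The base solid has V = 16, E = 42, F = 28.
The dual swaps V and F and preserves E: V′ = F = 28, E′ = E = 42, F′ = V = 16.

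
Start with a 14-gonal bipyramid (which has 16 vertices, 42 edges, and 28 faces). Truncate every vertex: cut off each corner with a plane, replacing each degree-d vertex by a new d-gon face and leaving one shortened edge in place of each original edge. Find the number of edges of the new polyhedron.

Truncation replaces each original edge-end by a new vertex, so V′ = 2E = 84.
Each original edge survives, and each old vertex of degree d contributes d new edges; summing degrees gives Σd = 2E, so E′ = E + 2E = 3E = 126.
Each original face survives and each original vertex becomes one new face: F′ = F + V = 44.

126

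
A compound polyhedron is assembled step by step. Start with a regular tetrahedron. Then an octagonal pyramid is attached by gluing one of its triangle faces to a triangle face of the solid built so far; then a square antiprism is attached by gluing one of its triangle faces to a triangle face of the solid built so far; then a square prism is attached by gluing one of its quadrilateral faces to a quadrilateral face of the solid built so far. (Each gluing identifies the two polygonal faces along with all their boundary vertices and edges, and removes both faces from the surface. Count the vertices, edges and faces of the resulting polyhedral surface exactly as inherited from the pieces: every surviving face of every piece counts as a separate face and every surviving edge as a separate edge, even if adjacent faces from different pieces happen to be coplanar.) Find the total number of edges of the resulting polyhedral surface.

A regular tetrahedron: V=4, E=6, F=4.
Attach an octagonal pyramid (V=9, E=16, F=9) along a 3-gon: merge 3 vertices and 3 edges, delete both glued faces → V=10, E=19, F=11.
Attach a square antiprism (V=8, E=16, F=10) along a 3-gon: merge 3 vertices and 3 edges, delete both glued faces → V=15, E=32, F=19.
Attach a square prism (V=8, E=12, F=6) along a 4-gon: merge 4 vertices and 4 edges, delete both glued faces → V=19, E=40, F=23.
Check: V − E + F = 19 − 40 + 23 = 2.

40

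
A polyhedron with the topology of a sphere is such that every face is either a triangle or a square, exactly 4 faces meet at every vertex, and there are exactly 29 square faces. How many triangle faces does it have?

Let x be the number of triangles; then F = 29 + x.
Edge–face incidences: 2E = 4·29 + 3·x = 116 + 3x.
Every vertex has degree 4, so 4V = 2E.
Euler: V − E + F = 2 ⇒ (2E)/4 − E + (29 + x) = 2.
Multiply by 8: 2·(2E) − 4·(2E) + 8·(29 + x) = 16, i.e. 232 + 8x − 2·(116 + 3x) = 16.
Collecting terms: 2x = 16, so x = 8.
Then 2E = 116 + 3·8 = 140, so E = 70, V = 2E/4 = 35, F = 29 + 8 = 37.

8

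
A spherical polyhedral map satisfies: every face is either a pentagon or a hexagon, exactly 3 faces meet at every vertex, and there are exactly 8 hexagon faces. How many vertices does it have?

36

Let x be the number of pentagons; then F = 8 + x.
Edge–face incidences: 2E = 6·8 + 5·x = 48 + 5x.
Every vertex has degree 3, so 3V = 2E.
Euler: V − E + F = 2 ⇒ (2E)/3 − E + (8 + x) = 2.
Multiply by 6: 2·(2E) − 3·(2E) + 6·(8 + x) = 12, i.e. 48 + 6x − (48 + 5x) = 12.
Collecting terms: x = 12.
Then 2E = 48 + 5·12 = 108, so E = 54, V = 2E/3 = 36, F = 8 + 12 = 20.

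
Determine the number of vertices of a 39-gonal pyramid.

A pyramid on an n-gon base has one n-gon and n triangles: V = 39 + 1 = 40, E = 2·39 = 78, F = 39 + 1 = 40.

40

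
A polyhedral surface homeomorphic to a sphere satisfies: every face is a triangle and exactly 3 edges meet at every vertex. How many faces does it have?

Each face has 3 edges and each edge borders two faces, so 2E = 3F.
Each vertex has degree 3, so 3V = 2E and hence V = 3F/3.
Euler: V − E + F = 2 ⇒ (3F/3) − (3F/2) + F = 2.
Multiply by 6: (6 − 9 + 6)F = 12, i.e. 3F = 12.
So F = 4, E = 3·4/2 = 6, V = 3·4/3 = 4.

4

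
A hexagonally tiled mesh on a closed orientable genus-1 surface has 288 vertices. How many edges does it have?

χ = 2 − 2·1 = 0, and every face is a hexagon so 6F = 2E.
V − E + F = 0 with E = 6F/2 gives 288 − (6/2 − 1)·F = 0, so F = 144 and E = 432.

432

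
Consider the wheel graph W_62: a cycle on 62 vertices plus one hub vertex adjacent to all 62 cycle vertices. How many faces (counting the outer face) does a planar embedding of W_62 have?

W_62 has V = 62 + 1 = 63 vertices and E = 2·62 = 124 edges.
By Euler's formula F = 2 − V + E = 2 − 63 + 124 = 63.

63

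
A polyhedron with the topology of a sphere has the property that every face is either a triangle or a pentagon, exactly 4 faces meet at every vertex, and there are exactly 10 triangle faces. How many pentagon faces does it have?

2

Let x be the number of pentagons; then F = 10 + x.
Edge–face incidences: 2E = 3·10 + 5·x = 30 + 5x.
Every vertex has degree 4, so 4V = 2E.
Euler: V − E + F = 2 ⇒ (2E)/4 − E + (10 + x) = 2.
Multiply by 8: 2·(2E) − 4·(2E) + 8·(10 + x) = 16, i.e. 80 + 8x − 2·(30 + 5x) = 16.
Collecting terms: −2x + 20 = 16, so −2x = −4, so x = 2.
Then 2E = 30 + 5·2 = 40, so E = 20, V = 2E/4 = 10, F = 10 + 2 = 12.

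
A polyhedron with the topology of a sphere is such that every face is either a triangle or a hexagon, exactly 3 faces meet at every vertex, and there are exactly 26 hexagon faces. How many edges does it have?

Let x be the number of triangles; then F = 26 + x.
Edge–face incidences: 2E = 6·26 + 3·x = 156 + 3x.
Every vertex has degree 3, so 3V = 2E.
Euler: V − E + F = 2 ⇒ (2E)/3 − E + (26 + x) = 2.
Multiply by 6: 2·(2E) − 3·(2E) + 6·(26 + x) = 12, i.e. 156 + 6x − (156 + 3x) = 12.
Collecting terms: 3x = 12, so x = 4.
Then 2E = 156 + 3·4 = 168, so E = 84, V = 2E/3 = 56, F = 26 + 4 = 30.

84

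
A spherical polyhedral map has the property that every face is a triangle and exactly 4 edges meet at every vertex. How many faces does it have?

Each face has 3 edges and each edge borders two faces, so 2E = 3F.
Each vertex has degree 4, so 4V = 2E and hence V = 3F/4.
Euler: V − E + F = 2 ⇒ (3F/4) − (3F/2) + F = 2.
Multiply by 8: (6 − 12 + 8)F = 16, i.e. 2F = 16.
So F = 8, E = 3·8/2 = 12, V = 3·8/4 = 6.

8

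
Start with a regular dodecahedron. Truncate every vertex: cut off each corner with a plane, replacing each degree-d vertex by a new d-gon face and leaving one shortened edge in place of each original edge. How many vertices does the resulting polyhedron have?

60

The base solid has V = 20, E = 30, F = 12.
Truncation replaces each original edge-end by a new vertex, so V′ = 2E = 60.
Each original edge survives, and each old vertex of degree d contributes d new edges; summing degrees gives Σd = 2E, so E′ = E + 2E = 3E = 90.
Each original face survives and each original vertex becomes one new face: F′ = F + V = 32.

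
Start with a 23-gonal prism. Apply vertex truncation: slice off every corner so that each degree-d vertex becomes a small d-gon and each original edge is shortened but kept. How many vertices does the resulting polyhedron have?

138

The base solid has V = 46, E = 69, F = 25.
Truncation replaces each original edge-end by a new vertex, so V′ = 2E = 138.
Each original edge survives, and each old vertex of degree d contributes d new edges; summing degrees gives Σd = 2E, so E′ = E + 2E = 3E = 207.
Each original face survives and each original vertex becomes one new face: F′ = F + V = 71.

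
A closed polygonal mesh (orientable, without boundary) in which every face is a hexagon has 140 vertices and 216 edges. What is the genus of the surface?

3

Every face is a hexagon and each edge borders two faces, so 6F = 2·216, giving F = 72.
χ = V − E + F = 140 − 216 + 72 = -4.
For a closed orientable surface χ = 2 − 2g, so g = (2 − (-4))/2 = 3.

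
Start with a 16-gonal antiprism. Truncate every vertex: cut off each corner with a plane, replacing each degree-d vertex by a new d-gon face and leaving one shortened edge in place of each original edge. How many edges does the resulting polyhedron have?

The base solid has V = 32, E = 64, F = 34.
Truncation replaces each original edge-end by a new vertex, so V′ = 2E = 128.
Each original edge survives, and each old vertex of degree d contributes d new edges; summing degrees gives Σd = 2E, so E′ = E + 2E = 3E = 192.
Each original face survives and each original vertex becomes one new face: F′ = F + V = 66.

192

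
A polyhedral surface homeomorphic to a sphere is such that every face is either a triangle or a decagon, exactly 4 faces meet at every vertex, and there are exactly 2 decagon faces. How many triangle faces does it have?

Let x be the number of triangles; then F = 2 + x.
Edge–face incidences: 2E = 10·2 + 3·x = 20 + 3x.
Every vertex has degree 4, so 4V = 2E.
Euler: V − E + F = 2 ⇒ (2E)/4 − E + (2 + x) = 2.
Multiply by 8: 2·(2E) − 4·(2E) + 8·(2 + x) = 16, i.e. 16 + 8x − 2·(20 + 3x) = 16.
Collecting terms: 2x − 24 = 16, so 2x = 40, so x = 20.
Then 2E = 20 + 3·20 = 80, so E = 40, V = 2E/4 = 20, F = 2 + 20 = 22.

20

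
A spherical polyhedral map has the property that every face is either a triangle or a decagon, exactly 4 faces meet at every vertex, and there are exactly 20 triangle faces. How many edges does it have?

Let x be the number of decagons; then F = 20 + x.
Edge–face incidences: 2E = 3·20 + 10·x = 60 + 10x.
Every vertex has degree 4, so 4V = 2E.
Euler: V − E + F = 2 ⇒ (2E)/4 − E + (20 + x) = 2.
Multiply by 8: 2·(2E) − 4·(2E) + 8·(20 + x) = 16, i.e. 160 + 8x − 2·(60 + 10x) = 16.
Collecting terms: −12x + 40 = 16, so −12x = −24, so x = 2.
Then 2E = 60 + 10·2 = 80, so E = 40, V = 2E/4 = 20, F = 20 + 2 = 22.

40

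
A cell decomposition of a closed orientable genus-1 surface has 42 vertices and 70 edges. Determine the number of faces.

28

For a closed orientable surface of genus 1, χ = 2 − 2·1 = 0.
F = 0 − V + E = 0 − 42 + 70 = 28.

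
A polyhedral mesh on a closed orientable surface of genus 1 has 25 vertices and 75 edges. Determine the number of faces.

50

For a closed orientable surface of genus 1, χ = 2 − 2·1 = 0.
F = 0 − V + E = 0 − 25 + 75 = 50.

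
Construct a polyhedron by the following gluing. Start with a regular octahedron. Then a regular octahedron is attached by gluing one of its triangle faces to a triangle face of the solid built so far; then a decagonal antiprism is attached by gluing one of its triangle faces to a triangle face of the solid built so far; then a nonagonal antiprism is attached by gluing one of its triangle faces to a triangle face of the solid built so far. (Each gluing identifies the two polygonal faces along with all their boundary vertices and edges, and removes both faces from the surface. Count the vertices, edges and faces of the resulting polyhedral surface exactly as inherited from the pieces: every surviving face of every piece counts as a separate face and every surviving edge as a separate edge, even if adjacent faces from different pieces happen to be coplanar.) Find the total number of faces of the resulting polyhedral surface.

52

A regular octahedron: V=6, E=12, F=8.
Attach a regular octahedron (V=6, E=12, F=8) along a 3-gon: merge 3 vertices and 3 edges, delete both glued faces → V=9, E=21, F=14.
Attach a decagonal antiprism (V=20, E=40, F=22) along a 3-gon: merge 3 vertices and 3 edges, delete both glued faces → V=26, E=58, F=34.
Attach a nonagonal antiprism (V=18, E=36, F=20) along a 3-gon: merge 3 vertices and 3 edges, delete both glued faces → V=41, E=91, F=52.
Check: V − E + F = 41 − 91 + 52 = 2.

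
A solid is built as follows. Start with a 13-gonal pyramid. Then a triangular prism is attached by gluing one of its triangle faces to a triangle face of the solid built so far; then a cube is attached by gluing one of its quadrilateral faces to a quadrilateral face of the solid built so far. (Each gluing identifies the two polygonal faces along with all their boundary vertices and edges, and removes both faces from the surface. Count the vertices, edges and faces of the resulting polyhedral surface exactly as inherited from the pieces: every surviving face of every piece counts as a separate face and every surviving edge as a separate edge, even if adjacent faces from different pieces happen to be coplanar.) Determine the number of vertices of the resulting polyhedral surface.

21

A 13-gonal pyramid: V=14, E=26, F=14.
Attach a triangular prism (V=6, E=9, F=5) along a 3-gon: merge 3 vertices and 3 edges, delete both glued faces → V=17, E=32, F=17.
Attach a cube (V=8, E=12, F=6) along a 4-gon: merge 4 vertices and 4 edges, delete both glued faces → V=21, E=40, F=21.
Check: V − E + F = 21 − 40 + 21 = 2.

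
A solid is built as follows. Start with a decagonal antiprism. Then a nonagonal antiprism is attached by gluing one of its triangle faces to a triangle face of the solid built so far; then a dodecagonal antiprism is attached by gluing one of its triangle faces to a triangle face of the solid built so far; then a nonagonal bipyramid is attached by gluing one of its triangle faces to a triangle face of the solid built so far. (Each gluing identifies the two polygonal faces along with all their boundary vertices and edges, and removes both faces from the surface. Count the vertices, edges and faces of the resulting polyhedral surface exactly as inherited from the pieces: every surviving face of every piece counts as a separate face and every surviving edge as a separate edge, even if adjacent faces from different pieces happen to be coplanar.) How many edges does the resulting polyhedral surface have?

A decagonal antiprism: V=20, E=40, F=22.
Attach a nonagonal antiprism (V=18, E=36, F=20) along a 3-gon: merge 3 vertices and 3 edges, delete both glued faces → V=35, E=73, F=40.
Attach a dodecagonal antiprism (V=24, E=48, F=26) along a 3-gon: merge 3 vertices and 3 edges, delete both glued faces → V=56, E=118, F=64.
Attach a nonagonal bipyramid (V=11, E=27, F=18) along a 3-gon: merge 3 vertices and 3 edges, delete both glued faces → V=64, E=142, F=80.
Check: V − E + F = 64 − 142 + 80 = 2.

142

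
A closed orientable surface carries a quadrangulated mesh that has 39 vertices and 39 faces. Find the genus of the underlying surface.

1

Every face is a square, so 2E = 4·39 = 156, giving E = 78.
χ = V − E + F = 39 − 78 + 39 = 0.
For a closed orientable surface χ = 2 − 2g, so g = (2 − (0))/2 = 1.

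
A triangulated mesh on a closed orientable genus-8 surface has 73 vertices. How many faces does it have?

174

χ = 2 − 2·8 = -14, and every face is a triangle so 3F = 2E.
V − E + F = -14 with E = 3F/2 gives 73 − (3/2 − 1)·F = -14, so F = 174 and E = 261.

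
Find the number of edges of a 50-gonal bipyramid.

150

A bipyramid over an n-gon has 2n triangular faces and n + 2 vertices: V = 50 + 2 = 52, E = 3·50 = 150, F = 2·50 = 100.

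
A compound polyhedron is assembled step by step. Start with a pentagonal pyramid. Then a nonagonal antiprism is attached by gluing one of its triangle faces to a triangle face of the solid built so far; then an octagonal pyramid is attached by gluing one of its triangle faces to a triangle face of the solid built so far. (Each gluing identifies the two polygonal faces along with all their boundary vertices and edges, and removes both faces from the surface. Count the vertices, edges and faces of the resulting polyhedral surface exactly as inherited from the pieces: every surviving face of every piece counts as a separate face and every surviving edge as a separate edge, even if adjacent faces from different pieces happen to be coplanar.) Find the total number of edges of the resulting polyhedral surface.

56

A pentagonal pyramid: V=6, E=10, F=6.
Attach a nonagonal antiprism (V=18, E=36, F=20) along a 3-gon: merge 3 vertices and 3 edges, delete both glued faces → V=21, E=43, F=24.
Attach an octagonal pyramid (V=9, E=16, F=9) along a 3-gon: merge 3 vertices and 3 edges, delete both glued faces → V=27, E=56, F=31.
Check: V − E + F = 27 − 56 + 31 = 2.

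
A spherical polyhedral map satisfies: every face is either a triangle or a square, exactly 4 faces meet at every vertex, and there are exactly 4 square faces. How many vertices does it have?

10

Let x be the number of triangles; then F = 4 + x.
Edge–face incidences: 2E = 4·4 + 3·x = 16 + 3x.
Every vertex has degree 4, so 4V = 2E.
Euler: V − E + F = 2 ⇒ (2E)/4 − E + (4 + x) = 2.
Multiply by 8: 2·(2E) − 4·(2E) + 8·(4 + x) = 16, i.e. 32 + 8x − 2·(16 + 3x) = 16.
Collecting terms: 2x = 16, so x = 8.
Then 2E = 16 + 3·8 = 40, so E = 20, V = 2E/4 = 10, F = 4 + 8 = 12.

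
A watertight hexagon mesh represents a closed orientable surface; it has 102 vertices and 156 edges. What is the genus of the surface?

2

Every face is a hexagon and each edge borders two faces, so 6F = 2·156, giving F = 52.
χ = V − E + F = 102 − 156 + 52 = -2.
For a closed orientable surface χ = 2 − 2g, so g = (2 − (-2))/2 = 2.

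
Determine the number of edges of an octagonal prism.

A prism on an n-gon has two n-gon bases and n rectangular sides: V = 2·8 = 16, E = 3·8 = 24, F = 8 + 2 = 10.
Check: V − E + F = 16 − 24 + 10 = 2.

24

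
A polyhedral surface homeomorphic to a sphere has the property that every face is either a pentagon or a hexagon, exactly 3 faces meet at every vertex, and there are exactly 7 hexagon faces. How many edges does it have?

Let x be the number of pentagons; then F = 7 + x.
Edge–face incidences: 2E = 6·7 + 5·x = 42 + 5x.
Every vertex has degree 3, so 3V = 2E.
Euler: V − E + F = 2 ⇒ (2E)/3 − E + (7 + x) = 2.
Multiply by 6: 2·(2E) − 3·(2E) + 6·(7 + x) = 12, i.e. 42 + 6x − (42 + 5x) = 12.
Collecting terms: x = 12.
Then 2E = 42 + 5·12 = 102, so E = 51, V = 2E/3 = 34, F = 7 + 12 = 19.

51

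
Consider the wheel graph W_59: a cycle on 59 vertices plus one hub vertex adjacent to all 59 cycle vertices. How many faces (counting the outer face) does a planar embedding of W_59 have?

60

W_59 has V = 59 + 1 = 60 vertices and E = 2·59 = 118 edges.
By Euler's formula F = 2 − V + E = 2 − 60 + 118 = 60.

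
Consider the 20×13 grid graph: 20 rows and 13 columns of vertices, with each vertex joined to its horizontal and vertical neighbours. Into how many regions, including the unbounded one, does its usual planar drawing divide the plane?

The grid has V = 20·13 = 260 vertices and E = 20·12 + 13·19 = 487 edges.
F = 2 − V + E = 2 − 260 + 487 = 229.

229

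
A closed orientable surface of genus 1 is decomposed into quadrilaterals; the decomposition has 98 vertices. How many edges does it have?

196

χ = 2 − 2·1 = 0, and every face is a square so 4F = 2E.
V − E + F = 0 with E = 4F/2 gives 98 − (4/2 − 1)·F = 0, so F = 98 and E = 196.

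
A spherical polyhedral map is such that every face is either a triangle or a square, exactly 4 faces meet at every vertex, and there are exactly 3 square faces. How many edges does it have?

Let x be the number of triangles; then F = 3 + x.
Edge–face incidences: 2E = 4·3 + 3·x = 12 + 3x.
Every vertex has degree 4, so 4V = 2E.
Euler: V − E + F = 2 ⇒ (2E)/4 − E + (3 + x) = 2.
Multiply by 8: 2·(2E) − 4·(2E) + 8·(3 + x) = 16, i.e. 24 + 8x − 2·(12 + 3x) = 16.
Collecting terms: 2x = 16, so x = 8.
Then 2E = 12 + 3·8 = 36, so E = 18, V = 2E/4 = 9, F = 3 + 8 = 11.

18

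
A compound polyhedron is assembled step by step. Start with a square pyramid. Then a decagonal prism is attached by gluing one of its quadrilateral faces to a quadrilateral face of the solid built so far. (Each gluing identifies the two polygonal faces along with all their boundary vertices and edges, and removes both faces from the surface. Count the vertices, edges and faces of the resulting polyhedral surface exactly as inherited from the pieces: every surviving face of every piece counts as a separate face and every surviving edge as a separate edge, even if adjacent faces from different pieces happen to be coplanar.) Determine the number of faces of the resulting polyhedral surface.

A square pyramid: V=5, E=8, F=5.
Attach a decagonal prism (V=20, E=30, F=12) along a 4-gon: merge 4 vertices and 4 edges, delete both glued faces → V=21, E=34, F=15.
Check: V − E + F = 21 − 34 + 15 = 2.

15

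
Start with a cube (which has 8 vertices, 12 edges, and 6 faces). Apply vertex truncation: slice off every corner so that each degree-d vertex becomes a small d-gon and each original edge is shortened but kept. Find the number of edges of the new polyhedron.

36

Truncation replaces each original edge-end by a new vertex, so V′ = 2E = 24.
Each original edge survives, and each old vertex of degree d contributes d new edges; summing degrees gives Σd = 2E, so E′ = E + 2E = 3E = 36.
Each original face survives and each original vertex becomes one new face: F′ = F + V = 14.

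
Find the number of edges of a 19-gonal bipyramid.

57

A bipyramid over an n-gon has 2n triangular faces and n + 2 vertices: V = 19 + 2 = 21, E = 3·19 = 57, F = 2·19 = 38.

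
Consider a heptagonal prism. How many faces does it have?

A prism on an n-gon has two n-gon bases and n rectangular sides: V = 2·7 = 14, E = 3·7 = 21, F = 7 + 2 = 9.
Check: V − E + F = 14 − 21 + 9 = 2.

9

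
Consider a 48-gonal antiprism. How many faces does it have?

98

An antiprism on an n-gon has two n-gon caps and 2n triangles: V = 2·48 = 96, E = 4·48 = 192, F = 2·48 + 2 = 98.
Check: V − E + F = 96 − 192 + 98 = 2.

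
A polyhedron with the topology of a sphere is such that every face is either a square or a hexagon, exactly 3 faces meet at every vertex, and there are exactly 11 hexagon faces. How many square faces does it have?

6

Let x be the number of squares; then F = 11 + x.
Edge–face incidences: 2E = 6·11 + 4·x = 66 + 4x.
Every vertex has degree 3, so 3V = 2E.
Euler: V − E + F = 2 ⇒ (2E)/3 − E + (11 + x) = 2.
Multiply by 6: 2·(2E) − 3·(2E) + 6·(11 + x) = 12, i.e. 66 + 6x − (66 + 4x) = 12.
Collecting terms: 2x = 12, so x = 6.
Then 2E = 66 + 4·6 = 90, so E = 45, V = 2E/3 = 30, F = 11 + 6 = 17.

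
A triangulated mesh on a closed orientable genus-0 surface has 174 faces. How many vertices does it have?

χ = 2 − 2·0 = 2, and every face is a triangle so 3F = 2E.
E = 3·174/2 = 261. Then V = 2 + E − F = 2 + 261 − 174 = 89.

89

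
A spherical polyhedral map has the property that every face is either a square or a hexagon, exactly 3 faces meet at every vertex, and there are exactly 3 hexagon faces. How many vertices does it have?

Let x be the number of squares; then F = 3 + x.
Edge–face incidences: 2E = 6·3 + 4·x = 18 + 4x.
Every vertex has degree 3, so 3V = 2E.
Euler: V − E + F = 2 ⇒ (2E)/3 − E + (3 + x) = 2.
Multiply by 6: 2·(2E) − 3·(2E) + 6·(3 + x) = 12, i.e. 18 + 6x − (18 + 4x) = 12.
Collecting terms: 2x = 12, so x = 6.
Then 2E = 18 + 4·6 = 42, so E = 21, V = 2E/3 = 14, F = 3 + 6 = 9.

14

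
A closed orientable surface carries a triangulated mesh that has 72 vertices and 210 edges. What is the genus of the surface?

0

Every face is a triangle and each edge borders two faces, so 3F = 2·210, giving F = 140.
χ = V − E + F = 72 − 210 + 140 = 2.
For a closed orientable surface χ = 2 − 2g, so g = (2 − (2))/2 = 0.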